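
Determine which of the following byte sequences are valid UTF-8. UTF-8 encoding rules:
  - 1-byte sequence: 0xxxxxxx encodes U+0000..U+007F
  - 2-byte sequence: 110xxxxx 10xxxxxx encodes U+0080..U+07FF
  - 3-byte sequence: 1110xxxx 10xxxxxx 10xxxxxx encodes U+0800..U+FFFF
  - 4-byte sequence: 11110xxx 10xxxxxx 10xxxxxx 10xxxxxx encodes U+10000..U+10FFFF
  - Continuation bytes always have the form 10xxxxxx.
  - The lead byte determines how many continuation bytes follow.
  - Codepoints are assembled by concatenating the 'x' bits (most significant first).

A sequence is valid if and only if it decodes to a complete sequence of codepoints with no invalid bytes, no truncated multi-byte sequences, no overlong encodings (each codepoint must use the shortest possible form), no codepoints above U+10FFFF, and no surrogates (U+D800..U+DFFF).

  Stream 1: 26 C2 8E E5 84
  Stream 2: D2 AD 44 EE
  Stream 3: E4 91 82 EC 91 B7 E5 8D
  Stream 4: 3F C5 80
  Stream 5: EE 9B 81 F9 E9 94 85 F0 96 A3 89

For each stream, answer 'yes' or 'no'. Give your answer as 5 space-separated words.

Stream 1: error at byte offset 5. INVALID
Stream 2: error at byte offset 4. INVALID
Stream 3: error at byte offset 8. INVALID
Stream 4: decodes cleanly. VALID
Stream 5: error at byte offset 3. INVALID

Answer: no no no yes no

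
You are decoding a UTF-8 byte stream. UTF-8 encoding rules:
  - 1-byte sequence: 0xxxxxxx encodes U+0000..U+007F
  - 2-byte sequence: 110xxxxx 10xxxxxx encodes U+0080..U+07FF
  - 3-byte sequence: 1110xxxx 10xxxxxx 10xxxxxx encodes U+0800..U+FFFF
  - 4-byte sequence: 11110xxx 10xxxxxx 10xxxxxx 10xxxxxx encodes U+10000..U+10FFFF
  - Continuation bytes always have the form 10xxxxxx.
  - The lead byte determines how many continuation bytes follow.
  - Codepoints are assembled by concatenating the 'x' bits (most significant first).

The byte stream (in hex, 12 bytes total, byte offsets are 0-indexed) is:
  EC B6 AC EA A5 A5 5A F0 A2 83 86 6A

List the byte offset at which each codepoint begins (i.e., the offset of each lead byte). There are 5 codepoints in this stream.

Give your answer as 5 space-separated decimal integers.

Answer: 0 3 6 7 11

Derivation:
Byte[0]=EC: 3-byte lead, need 2 cont bytes. acc=0xC
Byte[1]=B6: continuation. acc=(acc<<6)|0x36=0x336
Byte[2]=AC: continuation. acc=(acc<<6)|0x2C=0xCDAC
Completed: cp=U+CDAC (starts at byte 0)
Byte[3]=EA: 3-byte lead, need 2 cont bytes. acc=0xA
Byte[4]=A5: continuation. acc=(acc<<6)|0x25=0x2A5
Byte[5]=A5: continuation. acc=(acc<<6)|0x25=0xA965
Completed: cp=U+A965 (starts at byte 3)
Byte[6]=5A: 1-byte ASCII. cp=U+005A
Byte[7]=F0: 4-byte lead, need 3 cont bytes. acc=0x0
Byte[8]=A2: continuation. acc=(acc<<6)|0x22=0x22
Byte[9]=83: continuation. acc=(acc<<6)|0x03=0x883
Byte[10]=86: continuation. acc=(acc<<6)|0x06=0x220C6
Completed: cp=U+220C6 (starts at byte 7)
Byte[11]=6A: 1-byte ASCII. cp=U+006A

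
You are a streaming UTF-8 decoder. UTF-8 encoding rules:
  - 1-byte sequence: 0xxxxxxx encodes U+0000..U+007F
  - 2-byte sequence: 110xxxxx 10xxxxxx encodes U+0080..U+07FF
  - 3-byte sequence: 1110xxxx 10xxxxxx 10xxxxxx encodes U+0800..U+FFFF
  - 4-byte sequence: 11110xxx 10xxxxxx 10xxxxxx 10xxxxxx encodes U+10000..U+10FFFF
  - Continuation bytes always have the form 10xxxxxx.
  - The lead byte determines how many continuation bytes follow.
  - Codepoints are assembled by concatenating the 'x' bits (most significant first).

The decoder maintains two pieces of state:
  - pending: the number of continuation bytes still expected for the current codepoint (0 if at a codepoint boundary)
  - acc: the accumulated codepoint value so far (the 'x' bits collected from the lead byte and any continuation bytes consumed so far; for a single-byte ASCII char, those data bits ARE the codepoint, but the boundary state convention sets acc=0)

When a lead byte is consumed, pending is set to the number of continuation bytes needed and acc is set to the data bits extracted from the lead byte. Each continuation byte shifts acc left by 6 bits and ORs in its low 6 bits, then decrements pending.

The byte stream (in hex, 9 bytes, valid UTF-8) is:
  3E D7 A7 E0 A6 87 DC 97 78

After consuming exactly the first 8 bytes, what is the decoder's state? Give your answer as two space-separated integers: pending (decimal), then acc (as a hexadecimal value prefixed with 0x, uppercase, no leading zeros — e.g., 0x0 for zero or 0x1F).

Byte[0]=3E: 1-byte. pending=0, acc=0x0
Byte[1]=D7: 2-byte lead. pending=1, acc=0x17
Byte[2]=A7: continuation. acc=(acc<<6)|0x27=0x5E7, pending=0
Byte[3]=E0: 3-byte lead. pending=2, acc=0x0
Byte[4]=A6: continuation. acc=(acc<<6)|0x26=0x26, pending=1
Byte[5]=87: continuation. acc=(acc<<6)|0x07=0x987, pending=0
Byte[6]=DC: 2-byte lead. pending=1, acc=0x1C
Byte[7]=97: continuation. acc=(acc<<6)|0x17=0x717, pending=0

Answer: 0 0x717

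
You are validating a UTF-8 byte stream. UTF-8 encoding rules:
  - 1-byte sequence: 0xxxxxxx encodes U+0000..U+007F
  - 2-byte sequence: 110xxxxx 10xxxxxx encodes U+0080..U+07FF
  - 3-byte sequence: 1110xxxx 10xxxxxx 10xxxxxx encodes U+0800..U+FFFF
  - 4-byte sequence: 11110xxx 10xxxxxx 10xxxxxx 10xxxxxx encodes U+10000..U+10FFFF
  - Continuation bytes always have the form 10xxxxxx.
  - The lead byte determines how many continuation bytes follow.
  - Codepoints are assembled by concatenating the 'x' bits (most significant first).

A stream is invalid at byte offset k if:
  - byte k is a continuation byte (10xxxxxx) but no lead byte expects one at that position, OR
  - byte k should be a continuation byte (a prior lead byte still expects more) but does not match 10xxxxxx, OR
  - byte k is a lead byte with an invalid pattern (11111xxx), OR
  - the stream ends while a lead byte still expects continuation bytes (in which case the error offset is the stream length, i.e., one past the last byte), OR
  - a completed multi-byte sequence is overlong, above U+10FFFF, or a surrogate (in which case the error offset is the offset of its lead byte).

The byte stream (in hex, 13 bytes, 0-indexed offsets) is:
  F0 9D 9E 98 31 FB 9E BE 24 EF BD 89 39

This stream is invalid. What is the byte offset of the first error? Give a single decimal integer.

Answer: 5

Derivation:
Byte[0]=F0: 4-byte lead, need 3 cont bytes. acc=0x0
Byte[1]=9D: continuation. acc=(acc<<6)|0x1D=0x1D
Byte[2]=9E: continuation. acc=(acc<<6)|0x1E=0x75E
Byte[3]=98: continuation. acc=(acc<<6)|0x18=0x1D798
Completed: cp=U+1D798 (starts at byte 0)
Byte[4]=31: 1-byte ASCII. cp=U+0031
Byte[5]=FB: INVALID lead byte (not 0xxx/110x/1110/11110)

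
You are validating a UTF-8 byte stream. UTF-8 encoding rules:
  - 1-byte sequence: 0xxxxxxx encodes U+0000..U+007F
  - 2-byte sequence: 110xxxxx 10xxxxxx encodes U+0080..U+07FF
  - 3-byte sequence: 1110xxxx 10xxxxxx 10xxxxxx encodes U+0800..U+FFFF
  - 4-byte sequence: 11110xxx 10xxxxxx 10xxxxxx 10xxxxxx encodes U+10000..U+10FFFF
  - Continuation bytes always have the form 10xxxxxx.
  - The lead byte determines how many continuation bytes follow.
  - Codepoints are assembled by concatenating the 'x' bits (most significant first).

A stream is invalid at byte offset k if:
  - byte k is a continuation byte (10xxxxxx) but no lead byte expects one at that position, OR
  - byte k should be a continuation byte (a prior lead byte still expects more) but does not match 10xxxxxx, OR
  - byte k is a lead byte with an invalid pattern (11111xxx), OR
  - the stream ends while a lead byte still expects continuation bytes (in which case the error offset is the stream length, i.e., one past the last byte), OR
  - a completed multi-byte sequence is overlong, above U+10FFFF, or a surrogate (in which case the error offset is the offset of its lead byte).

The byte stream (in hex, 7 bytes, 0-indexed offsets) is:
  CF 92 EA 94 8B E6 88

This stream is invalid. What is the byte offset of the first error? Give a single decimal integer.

Answer: 7

Derivation:
Byte[0]=CF: 2-byte lead, need 1 cont bytes. acc=0xF
Byte[1]=92: continuation. acc=(acc<<6)|0x12=0x3D2
Completed: cp=U+03D2 (starts at byte 0)
Byte[2]=EA: 3-byte lead, need 2 cont bytes. acc=0xA
Byte[3]=94: continuation. acc=(acc<<6)|0x14=0x294
Byte[4]=8B: continuation. acc=(acc<<6)|0x0B=0xA50B
Completed: cp=U+A50B (starts at byte 2)
Byte[5]=E6: 3-byte lead, need 2 cont bytes. acc=0x6
Byte[6]=88: continuation. acc=(acc<<6)|0x08=0x188
Byte[7]: stream ended, expected continuation. INVALID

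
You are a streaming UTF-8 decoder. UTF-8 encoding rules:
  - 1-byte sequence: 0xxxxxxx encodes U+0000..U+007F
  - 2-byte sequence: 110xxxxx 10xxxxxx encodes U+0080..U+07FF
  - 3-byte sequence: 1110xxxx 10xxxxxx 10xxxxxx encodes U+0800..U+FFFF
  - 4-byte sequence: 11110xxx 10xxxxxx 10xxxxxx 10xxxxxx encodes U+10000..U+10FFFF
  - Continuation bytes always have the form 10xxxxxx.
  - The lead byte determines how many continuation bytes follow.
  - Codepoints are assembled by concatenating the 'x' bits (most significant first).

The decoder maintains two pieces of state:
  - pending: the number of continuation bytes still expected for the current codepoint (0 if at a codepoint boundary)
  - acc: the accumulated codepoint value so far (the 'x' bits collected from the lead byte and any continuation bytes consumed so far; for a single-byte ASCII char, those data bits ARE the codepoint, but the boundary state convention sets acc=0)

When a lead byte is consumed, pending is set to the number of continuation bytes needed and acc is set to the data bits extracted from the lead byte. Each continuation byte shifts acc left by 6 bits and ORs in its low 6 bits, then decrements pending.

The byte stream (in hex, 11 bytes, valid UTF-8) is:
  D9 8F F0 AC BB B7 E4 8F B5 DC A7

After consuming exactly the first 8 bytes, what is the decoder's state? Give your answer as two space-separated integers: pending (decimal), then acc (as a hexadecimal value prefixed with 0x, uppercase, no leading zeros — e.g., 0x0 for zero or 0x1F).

Answer: 1 0x10F

Derivation:
Byte[0]=D9: 2-byte lead. pending=1, acc=0x19
Byte[1]=8F: continuation. acc=(acc<<6)|0x0F=0x64F, pending=0
Byte[2]=F0: 4-byte lead. pending=3, acc=0x0
Byte[3]=AC: continuation. acc=(acc<<6)|0x2C=0x2C, pending=2
Byte[4]=BB: continuation. acc=(acc<<6)|0x3B=0xB3B, pending=1
Byte[5]=B7: continuation. acc=(acc<<6)|0x37=0x2CEF7, pending=0
Byte[6]=E4: 3-byte lead. pending=2, acc=0x4
Byte[7]=8F: continuation. acc=(acc<<6)|0x0F=0x10F, pending=1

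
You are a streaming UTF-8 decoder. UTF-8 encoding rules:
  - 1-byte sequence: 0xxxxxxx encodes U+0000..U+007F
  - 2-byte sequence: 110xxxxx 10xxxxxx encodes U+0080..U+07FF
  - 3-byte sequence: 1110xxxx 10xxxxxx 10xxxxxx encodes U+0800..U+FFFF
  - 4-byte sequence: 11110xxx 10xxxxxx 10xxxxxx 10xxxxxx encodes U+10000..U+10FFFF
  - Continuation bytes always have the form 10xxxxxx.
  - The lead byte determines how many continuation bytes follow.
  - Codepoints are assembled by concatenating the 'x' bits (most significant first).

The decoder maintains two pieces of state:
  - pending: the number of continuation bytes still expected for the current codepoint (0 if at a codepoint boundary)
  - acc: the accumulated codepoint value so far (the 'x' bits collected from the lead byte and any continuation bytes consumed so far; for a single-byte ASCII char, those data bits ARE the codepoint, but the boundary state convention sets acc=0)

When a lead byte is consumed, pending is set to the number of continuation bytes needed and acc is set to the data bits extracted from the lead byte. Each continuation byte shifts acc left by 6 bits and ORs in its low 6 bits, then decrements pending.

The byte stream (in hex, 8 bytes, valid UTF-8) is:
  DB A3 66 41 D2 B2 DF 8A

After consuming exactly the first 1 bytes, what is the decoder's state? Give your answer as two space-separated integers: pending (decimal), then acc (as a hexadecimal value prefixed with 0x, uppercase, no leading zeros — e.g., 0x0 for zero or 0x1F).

Answer: 1 0x1B

Derivation:
Byte[0]=DB: 2-byte lead. pending=1, acc=0x1B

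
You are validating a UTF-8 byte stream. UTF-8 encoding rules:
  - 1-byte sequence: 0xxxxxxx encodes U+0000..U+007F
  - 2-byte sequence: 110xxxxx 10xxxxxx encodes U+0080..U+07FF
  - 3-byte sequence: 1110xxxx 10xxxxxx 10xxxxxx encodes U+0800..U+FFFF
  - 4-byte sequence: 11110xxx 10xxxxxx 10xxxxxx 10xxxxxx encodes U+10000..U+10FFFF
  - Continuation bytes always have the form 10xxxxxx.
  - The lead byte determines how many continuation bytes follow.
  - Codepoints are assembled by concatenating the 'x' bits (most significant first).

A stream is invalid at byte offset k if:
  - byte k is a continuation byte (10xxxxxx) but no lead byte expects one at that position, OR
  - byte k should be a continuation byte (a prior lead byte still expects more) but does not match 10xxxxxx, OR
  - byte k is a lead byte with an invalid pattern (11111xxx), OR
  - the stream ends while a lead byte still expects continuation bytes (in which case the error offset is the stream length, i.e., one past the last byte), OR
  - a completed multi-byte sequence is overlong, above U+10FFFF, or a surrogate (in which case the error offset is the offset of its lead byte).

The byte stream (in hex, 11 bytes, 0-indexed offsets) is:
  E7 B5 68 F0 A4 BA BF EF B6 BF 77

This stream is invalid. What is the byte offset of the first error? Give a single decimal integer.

Answer: 2

Derivation:
Byte[0]=E7: 3-byte lead, need 2 cont bytes. acc=0x7
Byte[1]=B5: continuation. acc=(acc<<6)|0x35=0x1F5
Byte[2]=68: expected 10xxxxxx continuation. INVALID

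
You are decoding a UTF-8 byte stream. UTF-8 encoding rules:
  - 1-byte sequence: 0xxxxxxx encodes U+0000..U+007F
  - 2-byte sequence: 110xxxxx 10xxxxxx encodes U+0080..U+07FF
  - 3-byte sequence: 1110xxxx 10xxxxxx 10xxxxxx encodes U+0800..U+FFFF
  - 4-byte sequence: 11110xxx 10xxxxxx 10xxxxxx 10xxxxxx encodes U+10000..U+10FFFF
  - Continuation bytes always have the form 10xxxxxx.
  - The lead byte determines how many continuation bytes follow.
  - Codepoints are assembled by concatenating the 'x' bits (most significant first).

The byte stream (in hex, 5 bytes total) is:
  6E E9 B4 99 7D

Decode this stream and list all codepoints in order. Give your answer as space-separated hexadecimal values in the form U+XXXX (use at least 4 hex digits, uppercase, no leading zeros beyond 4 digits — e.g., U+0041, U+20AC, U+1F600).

Byte[0]=6E: 1-byte ASCII. cp=U+006E
Byte[1]=E9: 3-byte lead, need 2 cont bytes. acc=0x9
Byte[2]=B4: continuation. acc=(acc<<6)|0x34=0x274
Byte[3]=99: continuation. acc=(acc<<6)|0x19=0x9D19
Completed: cp=U+9D19 (starts at byte 1)
Byte[4]=7D: 1-byte ASCII. cp=U+007D

Answer: U+006E U+9D19 U+007D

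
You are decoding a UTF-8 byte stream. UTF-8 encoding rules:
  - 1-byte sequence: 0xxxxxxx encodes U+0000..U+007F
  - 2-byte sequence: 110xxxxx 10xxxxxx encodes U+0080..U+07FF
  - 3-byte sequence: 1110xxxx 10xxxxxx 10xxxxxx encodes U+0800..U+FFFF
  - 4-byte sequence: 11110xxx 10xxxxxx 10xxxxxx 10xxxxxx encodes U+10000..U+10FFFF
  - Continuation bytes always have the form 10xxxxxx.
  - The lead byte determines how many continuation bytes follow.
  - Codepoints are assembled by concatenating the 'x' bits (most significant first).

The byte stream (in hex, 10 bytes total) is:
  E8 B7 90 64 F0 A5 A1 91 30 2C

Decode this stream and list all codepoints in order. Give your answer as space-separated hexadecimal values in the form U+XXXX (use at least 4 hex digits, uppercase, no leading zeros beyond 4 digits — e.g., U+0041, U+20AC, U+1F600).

Answer: U+8DD0 U+0064 U+25851 U+0030 U+002C

Derivation:
Byte[0]=E8: 3-byte lead, need 2 cont bytes. acc=0x8
Byte[1]=B7: continuation. acc=(acc<<6)|0x37=0x237
Byte[2]=90: continuation. acc=(acc<<6)|0x10=0x8DD0
Completed: cp=U+8DD0 (starts at byte 0)
Byte[3]=64: 1-byte ASCII. cp=U+0064
Byte[4]=F0: 4-byte lead, need 3 cont bytes. acc=0x0
Byte[5]=A5: continuation. acc=(acc<<6)|0x25=0x25
Byte[6]=A1: continuation. acc=(acc<<6)|0x21=0x961
Byte[7]=91: continuation. acc=(acc<<6)|0x11=0x25851
Completed: cp=U+25851 (starts at byte 4)
Byte[8]=30: 1-byte ASCII. cp=U+0030
Byte[9]=2C: 1-byte ASCII. cp=U+002C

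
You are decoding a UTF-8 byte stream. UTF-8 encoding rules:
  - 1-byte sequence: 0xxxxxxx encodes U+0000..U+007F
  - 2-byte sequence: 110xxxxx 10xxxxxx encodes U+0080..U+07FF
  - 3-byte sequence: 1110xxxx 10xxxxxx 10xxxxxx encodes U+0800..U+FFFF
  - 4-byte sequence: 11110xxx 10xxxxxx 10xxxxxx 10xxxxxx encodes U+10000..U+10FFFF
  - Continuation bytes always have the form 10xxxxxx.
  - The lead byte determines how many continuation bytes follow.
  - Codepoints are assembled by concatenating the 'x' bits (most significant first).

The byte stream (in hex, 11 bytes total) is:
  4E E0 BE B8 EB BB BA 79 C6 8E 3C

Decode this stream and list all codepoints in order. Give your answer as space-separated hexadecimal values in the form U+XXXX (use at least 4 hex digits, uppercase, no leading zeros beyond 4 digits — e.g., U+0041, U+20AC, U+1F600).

Answer: U+004E U+0FB8 U+BEFA U+0079 U+018E U+003C

Derivation:
Byte[0]=4E: 1-byte ASCII. cp=U+004E
Byte[1]=E0: 3-byte lead, need 2 cont bytes. acc=0x0
Byte[2]=BE: continuation. acc=(acc<<6)|0x3E=0x3E
Byte[3]=B8: continuation. acc=(acc<<6)|0x38=0xFB8
Completed: cp=U+0FB8 (starts at byte 1)
Byte[4]=EB: 3-byte lead, need 2 cont bytes. acc=0xB
Byte[5]=BB: continuation. acc=(acc<<6)|0x3B=0x2FB
Byte[6]=BA: continuation. acc=(acc<<6)|0x3A=0xBEFA
Completed: cp=U+BEFA (starts at byte 4)
Byte[7]=79: 1-byte ASCII. cp=U+0079
Byte[8]=C6: 2-byte lead, need 1 cont bytes. acc=0x6
Byte[9]=8E: continuation. acc=(acc<<6)|0x0E=0x18E
Completed: cp=U+018E (starts at byte 8)
Byte[10]=3C: 1-byte ASCII. cp=U+003C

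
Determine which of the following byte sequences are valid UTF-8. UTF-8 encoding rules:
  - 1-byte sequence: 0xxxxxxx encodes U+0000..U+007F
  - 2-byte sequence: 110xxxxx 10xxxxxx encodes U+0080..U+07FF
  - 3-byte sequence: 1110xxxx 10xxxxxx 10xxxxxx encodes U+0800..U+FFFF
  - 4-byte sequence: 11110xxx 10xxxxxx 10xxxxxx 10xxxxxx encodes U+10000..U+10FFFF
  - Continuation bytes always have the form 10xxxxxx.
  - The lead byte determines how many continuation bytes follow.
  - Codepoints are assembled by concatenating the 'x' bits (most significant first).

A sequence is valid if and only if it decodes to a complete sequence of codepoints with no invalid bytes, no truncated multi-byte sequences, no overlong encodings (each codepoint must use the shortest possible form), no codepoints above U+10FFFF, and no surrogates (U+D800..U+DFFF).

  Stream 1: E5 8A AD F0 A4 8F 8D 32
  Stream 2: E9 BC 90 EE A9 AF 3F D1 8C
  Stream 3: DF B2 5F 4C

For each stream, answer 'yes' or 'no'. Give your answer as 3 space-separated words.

Stream 1: decodes cleanly. VALID
Stream 2: decodes cleanly. VALID
Stream 3: decodes cleanly. VALID

Answer: yes yes yes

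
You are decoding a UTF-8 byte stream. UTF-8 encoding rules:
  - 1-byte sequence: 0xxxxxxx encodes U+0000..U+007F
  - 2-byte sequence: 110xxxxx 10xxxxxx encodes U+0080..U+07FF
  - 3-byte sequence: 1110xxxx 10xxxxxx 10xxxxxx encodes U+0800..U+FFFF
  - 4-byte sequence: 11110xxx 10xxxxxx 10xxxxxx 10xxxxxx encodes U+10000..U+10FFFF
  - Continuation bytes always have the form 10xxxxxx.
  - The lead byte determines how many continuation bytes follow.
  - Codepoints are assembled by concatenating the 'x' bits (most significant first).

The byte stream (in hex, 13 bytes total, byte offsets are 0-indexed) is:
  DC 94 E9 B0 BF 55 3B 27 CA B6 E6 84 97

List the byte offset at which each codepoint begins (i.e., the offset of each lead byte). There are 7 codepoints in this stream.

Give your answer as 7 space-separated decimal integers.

Byte[0]=DC: 2-byte lead, need 1 cont bytes. acc=0x1C
Byte[1]=94: continuation. acc=(acc<<6)|0x14=0x714
Completed: cp=U+0714 (starts at byte 0)
Byte[2]=E9: 3-byte lead, need 2 cont bytes. acc=0x9
Byte[3]=B0: continuation. acc=(acc<<6)|0x30=0x270
Byte[4]=BF: continuation. acc=(acc<<6)|0x3F=0x9C3F
Completed: cp=U+9C3F (starts at byte 2)
Byte[5]=55: 1-byte ASCII. cp=U+0055
Byte[6]=3B: 1-byte ASCII. cp=U+003B
Byte[7]=27: 1-byte ASCII. cp=U+0027
Byte[8]=CA: 2-byte lead, need 1 cont bytes. acc=0xA
Byte[9]=B6: continuation. acc=(acc<<6)|0x36=0x2B6
Completed: cp=U+02B6 (starts at byte 8)
Byte[10]=E6: 3-byte lead, need 2 cont bytes. acc=0x6
Byte[11]=84: continuation. acc=(acc<<6)|0x04=0x184
Byte[12]=97: continuation. acc=(acc<<6)|0x17=0x6117
Completed: cp=U+6117 (starts at byte 10)

Answer: 0 2 5 6 7 8 10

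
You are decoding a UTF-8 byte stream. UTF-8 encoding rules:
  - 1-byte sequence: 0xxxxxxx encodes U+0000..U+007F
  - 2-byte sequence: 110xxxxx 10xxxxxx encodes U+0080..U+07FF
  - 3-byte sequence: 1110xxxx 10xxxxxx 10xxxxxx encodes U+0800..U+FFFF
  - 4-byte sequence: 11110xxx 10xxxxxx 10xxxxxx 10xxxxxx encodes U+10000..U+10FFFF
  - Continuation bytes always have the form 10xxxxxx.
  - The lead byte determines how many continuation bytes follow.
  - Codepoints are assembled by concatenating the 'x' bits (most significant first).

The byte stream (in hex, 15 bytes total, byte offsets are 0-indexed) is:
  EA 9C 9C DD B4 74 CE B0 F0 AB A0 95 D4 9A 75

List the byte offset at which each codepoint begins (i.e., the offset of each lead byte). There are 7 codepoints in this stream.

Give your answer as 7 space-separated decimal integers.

Answer: 0 3 5 6 8 12 14

Derivation:
Byte[0]=EA: 3-byte lead, need 2 cont bytes. acc=0xA
Byte[1]=9C: continuation. acc=(acc<<6)|0x1C=0x29C
Byte[2]=9C: continuation. acc=(acc<<6)|0x1C=0xA71C
Completed: cp=U+A71C (starts at byte 0)
Byte[3]=DD: 2-byte lead, need 1 cont bytes. acc=0x1D
Byte[4]=B4: continuation. acc=(acc<<6)|0x34=0x774
Completed: cp=U+0774 (starts at byte 3)
Byte[5]=74: 1-byte ASCII. cp=U+0074
Byte[6]=CE: 2-byte lead, need 1 cont bytes. acc=0xE
Byte[7]=B0: continuation. acc=(acc<<6)|0x30=0x3B0
Completed: cp=U+03B0 (starts at byte 6)
Byte[8]=F0: 4-byte lead, need 3 cont bytes. acc=0x0
Byte[9]=AB: continuation. acc=(acc<<6)|0x2B=0x2B
Byte[10]=A0: continuation. acc=(acc<<6)|0x20=0xAE0
Byte[11]=95: continuation. acc=(acc<<6)|0x15=0x2B815
Completed: cp=U+2B815 (starts at byte 8)
Byte[12]=D4: 2-byte lead, need 1 cont bytes. acc=0x14
Byte[13]=9A: continuation. acc=(acc<<6)|0x1A=0x51A
Completed: cp=U+051A (starts at byte 12)
Byte[14]=75: 1-byte ASCII. cp=U+0075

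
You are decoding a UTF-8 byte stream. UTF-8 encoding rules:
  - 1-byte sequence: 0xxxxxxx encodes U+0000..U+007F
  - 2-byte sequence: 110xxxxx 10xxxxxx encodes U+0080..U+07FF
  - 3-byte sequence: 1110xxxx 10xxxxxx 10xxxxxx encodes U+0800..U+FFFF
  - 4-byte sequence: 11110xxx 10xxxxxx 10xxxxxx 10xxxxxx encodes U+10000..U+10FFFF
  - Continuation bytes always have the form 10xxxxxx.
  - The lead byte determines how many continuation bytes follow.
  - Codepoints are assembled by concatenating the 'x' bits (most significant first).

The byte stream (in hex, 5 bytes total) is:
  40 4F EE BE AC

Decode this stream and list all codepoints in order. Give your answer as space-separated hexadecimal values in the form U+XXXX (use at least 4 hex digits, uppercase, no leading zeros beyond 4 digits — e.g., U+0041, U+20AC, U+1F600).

Byte[0]=40: 1-byte ASCII. cp=U+0040
Byte[1]=4F: 1-byte ASCII. cp=U+004F
Byte[2]=EE: 3-byte lead, need 2 cont bytes. acc=0xE
Byte[3]=BE: continuation. acc=(acc<<6)|0x3E=0x3BE
Byte[4]=AC: continuation. acc=(acc<<6)|0x2C=0xEFAC
Completed: cp=U+EFAC (starts at byte 2)

Answer: U+0040 U+004F U+EFAC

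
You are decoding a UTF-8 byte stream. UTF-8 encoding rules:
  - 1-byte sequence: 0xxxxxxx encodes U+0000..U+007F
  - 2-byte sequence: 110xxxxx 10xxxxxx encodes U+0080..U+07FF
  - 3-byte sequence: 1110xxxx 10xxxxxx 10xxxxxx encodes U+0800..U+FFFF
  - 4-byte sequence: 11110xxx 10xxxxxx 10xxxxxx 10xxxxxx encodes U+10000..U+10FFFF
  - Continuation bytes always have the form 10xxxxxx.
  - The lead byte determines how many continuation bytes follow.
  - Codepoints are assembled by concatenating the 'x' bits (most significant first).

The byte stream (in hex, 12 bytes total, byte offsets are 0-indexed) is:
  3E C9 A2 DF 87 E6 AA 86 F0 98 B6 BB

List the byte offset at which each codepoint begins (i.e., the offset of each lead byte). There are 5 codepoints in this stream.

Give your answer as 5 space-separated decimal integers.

Answer: 0 1 3 5 8

Derivation:
Byte[0]=3E: 1-byte ASCII. cp=U+003E
Byte[1]=C9: 2-byte lead, need 1 cont bytes. acc=0x9
Byte[2]=A2: continuation. acc=(acc<<6)|0x22=0x262
Completed: cp=U+0262 (starts at byte 1)
Byte[3]=DF: 2-byte lead, need 1 cont bytes. acc=0x1F
Byte[4]=87: continuation. acc=(acc<<6)|0x07=0x7C7
Completed: cp=U+07C7 (starts at byte 3)
Byte[5]=E6: 3-byte lead, need 2 cont bytes. acc=0x6
Byte[6]=AA: continuation. acc=(acc<<6)|0x2A=0x1AA
Byte[7]=86: continuation. acc=(acc<<6)|0x06=0x6A86
Completed: cp=U+6A86 (starts at byte 5)
Byte[8]=F0: 4-byte lead, need 3 cont bytes. acc=0x0
Byte[9]=98: continuation. acc=(acc<<6)|0x18=0x18
Byte[10]=B6: continuation. acc=(acc<<6)|0x36=0x636
Byte[11]=BB: continuation. acc=(acc<<6)|0x3B=0x18DBB
Completed: cp=U+18DBB (starts at byte 8)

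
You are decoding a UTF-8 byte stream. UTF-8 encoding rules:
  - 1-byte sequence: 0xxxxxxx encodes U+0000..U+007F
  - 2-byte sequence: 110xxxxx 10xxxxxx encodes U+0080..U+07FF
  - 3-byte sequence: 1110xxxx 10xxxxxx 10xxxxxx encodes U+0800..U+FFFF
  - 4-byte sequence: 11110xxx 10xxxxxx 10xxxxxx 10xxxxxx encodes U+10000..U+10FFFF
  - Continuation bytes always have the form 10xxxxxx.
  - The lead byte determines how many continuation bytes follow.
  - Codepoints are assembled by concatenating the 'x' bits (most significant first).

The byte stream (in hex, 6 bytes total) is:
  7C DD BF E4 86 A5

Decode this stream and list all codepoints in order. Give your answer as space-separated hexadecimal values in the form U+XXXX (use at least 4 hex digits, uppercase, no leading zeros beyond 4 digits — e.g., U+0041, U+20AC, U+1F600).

Answer: U+007C U+077F U+41A5

Derivation:
Byte[0]=7C: 1-byte ASCII. cp=U+007C
Byte[1]=DD: 2-byte lead, need 1 cont bytes. acc=0x1D
Byte[2]=BF: continuation. acc=(acc<<6)|0x3F=0x77F
Completed: cp=U+077F (starts at byte 1)
Byte[3]=E4: 3-byte lead, need 2 cont bytes. acc=0x4
Byte[4]=86: continuation. acc=(acc<<6)|0x06=0x106
Byte[5]=A5: continuation. acc=(acc<<6)|0x25=0x41A5
Completed: cp=U+41A5 (starts at byte 3)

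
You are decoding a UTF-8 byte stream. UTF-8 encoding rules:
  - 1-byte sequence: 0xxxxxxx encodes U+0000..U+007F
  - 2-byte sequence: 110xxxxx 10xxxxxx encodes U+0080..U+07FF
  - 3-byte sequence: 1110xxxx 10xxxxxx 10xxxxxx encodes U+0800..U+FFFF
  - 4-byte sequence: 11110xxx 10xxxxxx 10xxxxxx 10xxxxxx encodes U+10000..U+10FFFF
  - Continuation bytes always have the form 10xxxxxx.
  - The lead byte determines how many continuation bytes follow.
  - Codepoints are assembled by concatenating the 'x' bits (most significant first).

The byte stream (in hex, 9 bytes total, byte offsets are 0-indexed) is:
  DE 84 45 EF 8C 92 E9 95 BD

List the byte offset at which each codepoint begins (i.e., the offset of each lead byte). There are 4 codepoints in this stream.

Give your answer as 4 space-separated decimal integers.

Byte[0]=DE: 2-byte lead, need 1 cont bytes. acc=0x1E
Byte[1]=84: continuation. acc=(acc<<6)|0x04=0x784
Completed: cp=U+0784 (starts at byte 0)
Byte[2]=45: 1-byte ASCII. cp=U+0045
Byte[3]=EF: 3-byte lead, need 2 cont bytes. acc=0xF
Byte[4]=8C: continuation. acc=(acc<<6)|0x0C=0x3CC
Byte[5]=92: continuation. acc=(acc<<6)|0x12=0xF312
Completed: cp=U+F312 (starts at byte 3)
Byte[6]=E9: 3-byte lead, need 2 cont bytes. acc=0x9
Byte[7]=95: continuation. acc=(acc<<6)|0x15=0x255
Byte[8]=BD: continuation. acc=(acc<<6)|0x3D=0x957D
Completed: cp=U+957D (starts at byte 6)

Answer: 0 2 3 6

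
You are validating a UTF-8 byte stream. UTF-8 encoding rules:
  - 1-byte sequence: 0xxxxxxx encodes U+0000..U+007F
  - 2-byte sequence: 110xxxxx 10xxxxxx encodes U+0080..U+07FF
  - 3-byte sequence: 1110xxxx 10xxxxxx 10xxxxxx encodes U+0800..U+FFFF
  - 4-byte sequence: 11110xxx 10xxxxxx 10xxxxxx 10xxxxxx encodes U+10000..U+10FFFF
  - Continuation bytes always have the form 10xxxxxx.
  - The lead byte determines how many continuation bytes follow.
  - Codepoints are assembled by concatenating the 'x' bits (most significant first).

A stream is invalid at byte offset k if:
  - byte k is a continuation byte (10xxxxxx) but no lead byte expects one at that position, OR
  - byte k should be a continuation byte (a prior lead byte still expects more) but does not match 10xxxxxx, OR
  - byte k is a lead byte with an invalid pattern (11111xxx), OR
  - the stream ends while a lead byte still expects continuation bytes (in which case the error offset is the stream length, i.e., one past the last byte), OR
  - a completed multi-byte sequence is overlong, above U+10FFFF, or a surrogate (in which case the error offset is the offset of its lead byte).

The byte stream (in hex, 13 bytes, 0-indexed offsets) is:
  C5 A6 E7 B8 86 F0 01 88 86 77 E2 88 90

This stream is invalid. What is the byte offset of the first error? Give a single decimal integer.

Answer: 6

Derivation:
Byte[0]=C5: 2-byte lead, need 1 cont bytes. acc=0x5
Byte[1]=A6: continuation. acc=(acc<<6)|0x26=0x166
Completed: cp=U+0166 (starts at byte 0)
Byte[2]=E7: 3-byte lead, need 2 cont bytes. acc=0x7
Byte[3]=B8: continuation. acc=(acc<<6)|0x38=0x1F8
Byte[4]=86: continuation. acc=(acc<<6)|0x06=0x7E06
Completed: cp=U+7E06 (starts at byte 2)
Byte[5]=F0: 4-byte lead, need 3 cont bytes. acc=0x0
Byte[6]=01: expected 10xxxxxx continuation. INVALID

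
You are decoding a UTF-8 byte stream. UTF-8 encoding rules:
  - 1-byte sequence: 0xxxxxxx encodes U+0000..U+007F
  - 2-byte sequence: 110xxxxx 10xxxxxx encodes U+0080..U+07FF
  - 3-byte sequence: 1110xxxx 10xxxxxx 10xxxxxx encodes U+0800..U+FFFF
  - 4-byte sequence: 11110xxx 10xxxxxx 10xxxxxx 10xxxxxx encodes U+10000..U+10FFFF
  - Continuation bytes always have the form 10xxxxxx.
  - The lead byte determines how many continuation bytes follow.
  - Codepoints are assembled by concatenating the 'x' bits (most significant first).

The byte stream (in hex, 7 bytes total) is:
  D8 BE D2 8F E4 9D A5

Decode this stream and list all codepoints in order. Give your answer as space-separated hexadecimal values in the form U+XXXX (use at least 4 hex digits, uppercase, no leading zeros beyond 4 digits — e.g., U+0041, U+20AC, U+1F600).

Byte[0]=D8: 2-byte lead, need 1 cont bytes. acc=0x18
Byte[1]=BE: continuation. acc=(acc<<6)|0x3E=0x63E
Completed: cp=U+063E (starts at byte 0)
Byte[2]=D2: 2-byte lead, need 1 cont bytes. acc=0x12
Byte[3]=8F: continuation. acc=(acc<<6)|0x0F=0x48F
Completed: cp=U+048F (starts at byte 2)
Byte[4]=E4: 3-byte lead, need 2 cont bytes. acc=0x4
Byte[5]=9D: continuation. acc=(acc<<6)|0x1D=0x11D
Byte[6]=A5: continuation. acc=(acc<<6)|0x25=0x4765
Completed: cp=U+4765 (starts at byte 4)

Answer: U+063E U+048F U+4765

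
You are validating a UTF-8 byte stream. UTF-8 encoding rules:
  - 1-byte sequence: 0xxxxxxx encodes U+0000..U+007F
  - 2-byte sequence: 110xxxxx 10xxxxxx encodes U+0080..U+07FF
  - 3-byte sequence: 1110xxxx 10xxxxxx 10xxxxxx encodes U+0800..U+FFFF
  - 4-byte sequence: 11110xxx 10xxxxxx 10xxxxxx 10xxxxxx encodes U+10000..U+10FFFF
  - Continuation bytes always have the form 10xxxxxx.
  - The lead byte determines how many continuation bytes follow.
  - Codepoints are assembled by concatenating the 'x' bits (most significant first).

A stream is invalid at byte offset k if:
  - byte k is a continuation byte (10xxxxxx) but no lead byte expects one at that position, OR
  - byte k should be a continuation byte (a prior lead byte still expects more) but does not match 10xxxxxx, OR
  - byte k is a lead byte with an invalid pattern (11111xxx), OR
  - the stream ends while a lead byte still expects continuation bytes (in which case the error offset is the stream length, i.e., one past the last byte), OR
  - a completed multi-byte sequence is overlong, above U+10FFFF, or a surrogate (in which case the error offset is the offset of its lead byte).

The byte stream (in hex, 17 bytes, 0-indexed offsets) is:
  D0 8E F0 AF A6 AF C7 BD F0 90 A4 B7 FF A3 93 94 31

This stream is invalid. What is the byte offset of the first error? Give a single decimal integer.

Byte[0]=D0: 2-byte lead, need 1 cont bytes. acc=0x10
Byte[1]=8E: continuation. acc=(acc<<6)|0x0E=0x40E
Completed: cp=U+040E (starts at byte 0)
Byte[2]=F0: 4-byte lead, need 3 cont bytes. acc=0x0
Byte[3]=AF: continuation. acc=(acc<<6)|0x2F=0x2F
Byte[4]=A6: continuation. acc=(acc<<6)|0x26=0xBE6
Byte[5]=AF: continuation. acc=(acc<<6)|0x2F=0x2F9AF
Completed: cp=U+2F9AF (starts at byte 2)
Byte[6]=C7: 2-byte lead, need 1 cont bytes. acc=0x7
Byte[7]=BD: continuation. acc=(acc<<6)|0x3D=0x1FD
Completed: cp=U+01FD (starts at byte 6)
Byte[8]=F0: 4-byte lead, need 3 cont bytes. acc=0x0
Byte[9]=90: continuation. acc=(acc<<6)|0x10=0x10
Byte[10]=A4: continuation. acc=(acc<<6)|0x24=0x424
Byte[11]=B7: continuation. acc=(acc<<6)|0x37=0x10937
Completed: cp=U+10937 (starts at byte 8)
Byte[12]=FF: INVALID lead byte (not 0xxx/110x/1110/11110)

Answer: 12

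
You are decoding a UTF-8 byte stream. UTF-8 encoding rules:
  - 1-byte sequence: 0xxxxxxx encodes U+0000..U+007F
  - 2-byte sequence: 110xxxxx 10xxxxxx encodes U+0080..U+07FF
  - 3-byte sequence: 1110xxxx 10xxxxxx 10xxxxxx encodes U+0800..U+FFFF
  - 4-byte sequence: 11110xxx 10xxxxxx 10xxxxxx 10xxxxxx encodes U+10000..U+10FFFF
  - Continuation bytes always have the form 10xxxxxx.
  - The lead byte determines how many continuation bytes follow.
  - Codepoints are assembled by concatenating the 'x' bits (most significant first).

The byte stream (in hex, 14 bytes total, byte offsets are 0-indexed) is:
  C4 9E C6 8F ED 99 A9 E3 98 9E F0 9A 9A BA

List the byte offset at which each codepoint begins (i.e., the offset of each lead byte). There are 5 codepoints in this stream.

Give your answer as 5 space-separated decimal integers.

Answer: 0 2 4 7 10

Derivation:
Byte[0]=C4: 2-byte lead, need 1 cont bytes. acc=0x4
Byte[1]=9E: continuation. acc=(acc<<6)|0x1E=0x11E
Completed: cp=U+011E (starts at byte 0)
Byte[2]=C6: 2-byte lead, need 1 cont bytes. acc=0x6
Byte[3]=8F: continuation. acc=(acc<<6)|0x0F=0x18F
Completed: cp=U+018F (starts at byte 2)
Byte[4]=ED: 3-byte lead, need 2 cont bytes. acc=0xD
Byte[5]=99: continuation. acc=(acc<<6)|0x19=0x359
Byte[6]=A9: continuation. acc=(acc<<6)|0x29=0xD669
Completed: cp=U+D669 (starts at byte 4)
Byte[7]=E3: 3-byte lead, need 2 cont bytes. acc=0x3
Byte[8]=98: continuation. acc=(acc<<6)|0x18=0xD8
Byte[9]=9E: continuation. acc=(acc<<6)|0x1E=0x361E
Completed: cp=U+361E (starts at byte 7)
Byte[10]=F0: 4-byte lead, need 3 cont bytes. acc=0x0
Byte[11]=9A: continuation. acc=(acc<<6)|0x1A=0x1A
Byte[12]=9A: continuation. acc=(acc<<6)|0x1A=0x69A
Byte[13]=BA: continuation. acc=(acc<<6)|0x3A=0x1A6BA
Completed: cp=U+1A6BA (starts at byte 10)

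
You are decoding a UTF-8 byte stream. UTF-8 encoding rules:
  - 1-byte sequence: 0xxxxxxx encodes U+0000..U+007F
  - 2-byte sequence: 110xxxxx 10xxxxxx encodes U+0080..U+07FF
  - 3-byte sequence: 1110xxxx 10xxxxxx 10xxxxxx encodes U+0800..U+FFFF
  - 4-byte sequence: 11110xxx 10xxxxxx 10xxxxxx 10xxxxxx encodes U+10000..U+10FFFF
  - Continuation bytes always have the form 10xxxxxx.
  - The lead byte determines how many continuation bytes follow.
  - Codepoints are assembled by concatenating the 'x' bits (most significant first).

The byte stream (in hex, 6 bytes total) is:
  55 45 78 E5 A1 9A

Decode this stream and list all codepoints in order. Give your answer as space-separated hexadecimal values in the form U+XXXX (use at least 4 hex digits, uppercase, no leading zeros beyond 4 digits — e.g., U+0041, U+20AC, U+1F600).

Byte[0]=55: 1-byte ASCII. cp=U+0055
Byte[1]=45: 1-byte ASCII. cp=U+0045
Byte[2]=78: 1-byte ASCII. cp=U+0078
Byte[3]=E5: 3-byte lead, need 2 cont bytes. acc=0x5
Byte[4]=A1: continuation. acc=(acc<<6)|0x21=0x161
Byte[5]=9A: continuation. acc=(acc<<6)|0x1A=0x585A
Completed: cp=U+585A (starts at byte 3)

Answer: U+0055 U+0045 U+0078 U+585A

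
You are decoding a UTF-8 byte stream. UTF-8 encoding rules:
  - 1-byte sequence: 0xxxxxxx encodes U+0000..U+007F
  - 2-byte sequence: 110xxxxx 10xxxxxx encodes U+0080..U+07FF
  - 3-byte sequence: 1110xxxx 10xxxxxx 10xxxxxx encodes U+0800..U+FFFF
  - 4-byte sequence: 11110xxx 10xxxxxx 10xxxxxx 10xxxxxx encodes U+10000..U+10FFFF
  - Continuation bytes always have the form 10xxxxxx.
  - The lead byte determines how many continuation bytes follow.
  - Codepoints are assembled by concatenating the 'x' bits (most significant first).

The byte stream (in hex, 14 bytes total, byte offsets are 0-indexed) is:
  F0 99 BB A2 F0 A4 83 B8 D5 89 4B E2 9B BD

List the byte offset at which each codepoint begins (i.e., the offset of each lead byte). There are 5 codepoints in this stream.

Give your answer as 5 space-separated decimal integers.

Answer: 0 4 8 10 11

Derivation:
Byte[0]=F0: 4-byte lead, need 3 cont bytes. acc=0x0
Byte[1]=99: continuation. acc=(acc<<6)|0x19=0x19
Byte[2]=BB: continuation. acc=(acc<<6)|0x3B=0x67B
Byte[3]=A2: continuation. acc=(acc<<6)|0x22=0x19EE2
Completed: cp=U+19EE2 (starts at byte 0)
Byte[4]=F0: 4-byte lead, need 3 cont bytes. acc=0x0
Byte[5]=A4: continuation. acc=(acc<<6)|0x24=0x24
Byte[6]=83: continuation. acc=(acc<<6)|0x03=0x903
Byte[7]=B8: continuation. acc=(acc<<6)|0x38=0x240F8
Completed: cp=U+240F8 (starts at byte 4)
Byte[8]=D5: 2-byte lead, need 1 cont bytes. acc=0x15
Byte[9]=89: continuation. acc=(acc<<6)|0x09=0x549
Completed: cp=U+0549 (starts at byte 8)
Byte[10]=4B: 1-byte ASCII. cp=U+004B
Byte[11]=E2: 3-byte lead, need 2 cont bytes. acc=0x2
Byte[12]=9B: continuation. acc=(acc<<6)|0x1B=0x9B
Byte[13]=BD: continuation. acc=(acc<<6)|0x3D=0x26FD
Completed: cp=U+26FD (starts at byte 11)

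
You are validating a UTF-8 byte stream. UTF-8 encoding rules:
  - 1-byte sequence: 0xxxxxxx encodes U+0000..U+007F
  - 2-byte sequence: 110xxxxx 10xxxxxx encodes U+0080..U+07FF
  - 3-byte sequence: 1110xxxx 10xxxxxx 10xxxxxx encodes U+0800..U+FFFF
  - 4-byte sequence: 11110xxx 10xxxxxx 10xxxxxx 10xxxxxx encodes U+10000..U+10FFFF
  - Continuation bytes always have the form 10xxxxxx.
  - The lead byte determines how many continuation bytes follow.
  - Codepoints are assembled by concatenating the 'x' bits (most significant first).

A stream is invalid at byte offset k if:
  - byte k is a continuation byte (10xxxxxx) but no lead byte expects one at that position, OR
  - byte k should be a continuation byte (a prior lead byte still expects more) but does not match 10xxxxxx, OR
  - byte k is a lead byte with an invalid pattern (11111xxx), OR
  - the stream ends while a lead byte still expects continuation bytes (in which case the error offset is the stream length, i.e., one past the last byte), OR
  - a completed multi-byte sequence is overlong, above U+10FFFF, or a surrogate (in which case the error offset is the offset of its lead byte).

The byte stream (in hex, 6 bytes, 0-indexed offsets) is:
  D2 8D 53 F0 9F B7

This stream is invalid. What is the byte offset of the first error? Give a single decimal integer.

Byte[0]=D2: 2-byte lead, need 1 cont bytes. acc=0x12
Byte[1]=8D: continuation. acc=(acc<<6)|0x0D=0x48D
Completed: cp=U+048D (starts at byte 0)
Byte[2]=53: 1-byte ASCII. cp=U+0053
Byte[3]=F0: 4-byte lead, need 3 cont bytes. acc=0x0
Byte[4]=9F: continuation. acc=(acc<<6)|0x1F=0x1F
Byte[5]=B7: continuation. acc=(acc<<6)|0x37=0x7F7
Byte[6]: stream ended, expected continuation. INVALID

Answer: 6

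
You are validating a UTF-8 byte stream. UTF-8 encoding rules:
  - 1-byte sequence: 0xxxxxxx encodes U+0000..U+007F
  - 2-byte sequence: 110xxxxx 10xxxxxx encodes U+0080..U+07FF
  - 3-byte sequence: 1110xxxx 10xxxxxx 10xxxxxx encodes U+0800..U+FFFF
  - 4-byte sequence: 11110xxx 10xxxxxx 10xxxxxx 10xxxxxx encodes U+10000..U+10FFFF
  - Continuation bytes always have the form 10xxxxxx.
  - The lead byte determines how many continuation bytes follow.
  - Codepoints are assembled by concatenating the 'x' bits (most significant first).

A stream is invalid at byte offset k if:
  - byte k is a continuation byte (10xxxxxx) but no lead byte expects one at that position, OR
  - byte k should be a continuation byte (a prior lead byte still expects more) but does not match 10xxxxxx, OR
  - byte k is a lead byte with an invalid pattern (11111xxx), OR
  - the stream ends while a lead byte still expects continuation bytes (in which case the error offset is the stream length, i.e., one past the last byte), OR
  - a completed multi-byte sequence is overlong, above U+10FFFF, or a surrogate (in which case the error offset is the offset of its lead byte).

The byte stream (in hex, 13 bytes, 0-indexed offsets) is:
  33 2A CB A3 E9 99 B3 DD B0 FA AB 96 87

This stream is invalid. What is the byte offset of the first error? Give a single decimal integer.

Byte[0]=33: 1-byte ASCII. cp=U+0033
Byte[1]=2A: 1-byte ASCII. cp=U+002A
Byte[2]=CB: 2-byte lead, need 1 cont bytes. acc=0xB
Byte[3]=A3: continuation. acc=(acc<<6)|0x23=0x2E3
Completed: cp=U+02E3 (starts at byte 2)
Byte[4]=E9: 3-byte lead, need 2 cont bytes. acc=0x9
Byte[5]=99: continuation. acc=(acc<<6)|0x19=0x259
Byte[6]=B3: continuation. acc=(acc<<6)|0x33=0x9673
Completed: cp=U+9673 (starts at byte 4)
Byte[7]=DD: 2-byte lead, need 1 cont bytes. acc=0x1D
Byte[8]=B0: continuation. acc=(acc<<6)|0x30=0x770
Completed: cp=U+0770 (starts at byte 7)
Byte[9]=FA: INVALID lead byte (not 0xxx/110x/1110/11110)

Answer: 9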